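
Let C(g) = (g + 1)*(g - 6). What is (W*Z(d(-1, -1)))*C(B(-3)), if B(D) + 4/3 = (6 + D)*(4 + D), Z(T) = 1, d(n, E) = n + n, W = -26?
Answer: 2704/9 ≈ 300.44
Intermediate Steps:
d(n, E) = 2*n
B(D) = -4/3 + (4 + D)*(6 + D) (B(D) = -4/3 + (6 + D)*(4 + D) = -4/3 + (4 + D)*(6 + D))
C(g) = (1 + g)*(-6 + g)
(W*Z(d(-1, -1)))*C(B(-3)) = (-26*1)*(-6 + (68/3 + (-3)² + 10*(-3))² - 5*(68/3 + (-3)² + 10*(-3))) = -26*(-6 + (68/3 + 9 - 30)² - 5*(68/3 + 9 - 30)) = -26*(-6 + (5/3)² - 5*5/3) = -26*(-6 + 25/9 - 25/3) = -26*(-104/9) = 2704/9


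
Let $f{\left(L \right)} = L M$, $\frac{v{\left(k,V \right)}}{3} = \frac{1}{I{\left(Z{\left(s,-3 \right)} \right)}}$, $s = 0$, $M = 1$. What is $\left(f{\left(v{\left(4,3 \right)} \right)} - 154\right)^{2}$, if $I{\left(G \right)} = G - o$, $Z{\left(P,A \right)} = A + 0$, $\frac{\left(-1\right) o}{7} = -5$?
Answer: $\frac{34281025}{1444} \approx 23740.0$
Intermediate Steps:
$o = 35$ ($o = \left(-7\right) \left(-5\right) = 35$)
$Z{\left(P,A \right)} = A$
$I{\left(G \right)} = -35 + G$ ($I{\left(G \right)} = G - 35 = -35 + G$)
$v{\left(k,V \right)} = - \frac{3}{38}$ ($v{\left(k,V \right)} = \frac{3}{-35 - 3} = \frac{3}{-38} = 3 \left(- \frac{1}{38}\right) = - \frac{3}{38}$)
$f{\left(L \right)} = L$ ($f{\left(L \right)} = L 1 = L$)
$\left(f{\left(v{\left(4,3 \right)} \right)} - 154\right)^{2} = \left(- \frac{3}{38} - 154\right)^{2} = \left(- \frac{5855}{38}\right)^{2} = \frac{34281025}{1444}$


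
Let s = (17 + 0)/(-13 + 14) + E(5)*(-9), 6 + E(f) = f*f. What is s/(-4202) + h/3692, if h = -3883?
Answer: -715809/705172 ≈ -1.0151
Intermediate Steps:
E(f) = -6 + f² (E(f) = -6 + f*f = -6 + f²)
s = -154 (s = (17 + 0)/(-13 + 14) + (-6 + 5²)*(-9) = 17/1 + (-6 + 25)*(-9) = 17*1 + 19*(-9) = 17 - 171 = -154)
s/(-4202) + h/3692 = -154/(-4202) - 3883/3692 = -154*(-1/4202) - 3883*1/3692 = 7/191 - 3883/3692 = -715809/705172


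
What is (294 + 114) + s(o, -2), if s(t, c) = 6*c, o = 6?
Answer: 396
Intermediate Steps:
(294 + 114) + s(o, -2) = (294 + 114) + 6*(-2) = 408 - 12 = 396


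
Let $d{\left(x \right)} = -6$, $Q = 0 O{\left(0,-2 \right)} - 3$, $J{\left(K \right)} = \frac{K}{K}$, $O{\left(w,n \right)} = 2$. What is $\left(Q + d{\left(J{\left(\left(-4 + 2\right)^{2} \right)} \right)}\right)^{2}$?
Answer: $81$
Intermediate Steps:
$J{\left(K \right)} = 1$
$Q = -3$ ($Q = 0 \cdot 2 - 3 = 0 - 3 = -3$)
$\left(Q + d{\left(J{\left(\left(-4 + 2\right)^{2} \right)} \right)}\right)^{2} = \left(-3 - 6\right)^{2} = \left(-9\right)^{2} = 81$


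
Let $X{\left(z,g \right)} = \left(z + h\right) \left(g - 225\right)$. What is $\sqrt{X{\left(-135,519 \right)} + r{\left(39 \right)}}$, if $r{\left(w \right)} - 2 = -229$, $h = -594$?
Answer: $i \sqrt{214553} \approx 463.2 i$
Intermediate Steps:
$X{\left(z,g \right)} = \left(-594 + z\right) \left(-225 + g\right)$ ($X{\left(z,g \right)} = \left(z - 594\right) \left(g - 225\right) = \left(-594 + z\right) \left(-225 + g\right)$)
$r{\left(w \right)} = -227$ ($r{\left(w \right)} = 2 - 229 = -227$)
$\sqrt{X{\left(-135,519 \right)} + r{\left(39 \right)}} = \sqrt{\left(133650 - 308286 - -30375 + 519 \left(-135\right)\right) - 227} = \sqrt{\left(133650 - 308286 + 30375 - 70065\right) - 227} = \sqrt{-214326 - 227} = \sqrt{-214553} = i \sqrt{214553}$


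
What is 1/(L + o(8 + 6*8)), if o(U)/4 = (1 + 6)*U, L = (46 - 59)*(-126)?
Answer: 1/3206 ≈ 0.00031192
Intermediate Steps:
L = 1638 (L = -13*(-126) = 1638)
o(U) = 28*U (o(U) = 4*((1 + 6)*U) = 4*(7*U) = 28*U)
1/(L + o(8 + 6*8)) = 1/(1638 + 28*(8 + 6*8)) = 1/(1638 + 28*(8 + 48)) = 1/(1638 + 28*56) = 1/(1638 + 1568) = 1/3206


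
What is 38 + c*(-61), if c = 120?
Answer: -7282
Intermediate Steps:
38 + c*(-61) = 38 + 120*(-61) = 38 - 7320 = -7282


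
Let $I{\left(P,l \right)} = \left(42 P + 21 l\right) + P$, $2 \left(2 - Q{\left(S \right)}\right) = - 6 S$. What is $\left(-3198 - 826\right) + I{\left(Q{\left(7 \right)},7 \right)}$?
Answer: $-2888$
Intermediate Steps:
$Q{\left(S \right)} = 2 + 3 S$ ($Q{\left(S \right)} = 2 - \frac{\left(-6\right) S}{2} = 2 + 3 S$)
$I{\left(P,l \right)} = 21 l + 43 P$ ($I{\left(P,l \right)} = \left(21 l + 42 P\right) + P = 21 l + 43 P$)
$\left(-3198 - 826\right) + I{\left(Q{\left(7 \right)},7 \right)} = \left(-3198 - 826\right) + \left(21 \cdot 7 + 43 \left(2 + 3 \cdot 7\right)\right) = -4024 + \left(147 + 43 \left(2 + 21\right)\right) = -4024 + \left(147 + 43 \cdot 23\right) = -4024 + \left(147 + 989\right) = -4024 + 1136 = -2888$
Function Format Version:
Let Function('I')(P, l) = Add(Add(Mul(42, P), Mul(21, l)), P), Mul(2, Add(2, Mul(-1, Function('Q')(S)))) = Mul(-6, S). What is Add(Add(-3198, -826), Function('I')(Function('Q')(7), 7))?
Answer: -2888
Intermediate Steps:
Function('Q')(S) = Add(2, Mul(3, S)) (Function('Q')(S) = Add(2, Mul(Rational(-1, 2), Mul(-6, S))) = Add(2, Mul(3, S)))
Function('I')(P, l) = Add(Mul(21, l), Mul(43, P)) (Function('I')(P, l) = Add(Add(Mul(21, l), Mul(42, P)), P) = Add(Mul(21, l), Mul(43, P)))
Add(Add(-3198, -826), Function('I')(Function('Q')(7), 7)) = Add(Add(-3198, -826), Add(Mul(21, 7), Mul(43, Add(2, Mul(3, 7))))) = Add(-4024, Add(147, Mul(43, Add(2, 21)))) = Add(-4024, Add(147, Mul(43, 23))) = Add(-4024, Add(147, 989)) = Add(-4024, 1136) = -2888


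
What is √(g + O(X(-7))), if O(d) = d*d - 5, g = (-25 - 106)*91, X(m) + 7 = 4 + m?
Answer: 9*I*√146 ≈ 108.75*I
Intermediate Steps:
X(m) = -3 + m (X(m) = -7 + (4 + m) = -3 + m)
g = -11921 (g = -131*91 = -11921)
O(d) = -5 + d² (O(d) = d² - 5 = -5 + d²)
√(g + O(X(-7))) = √(-11921 + (-5 + (-3 - 7)²)) = √(-11921 + (-5 + (-10)²)) = √(-11921 + (-5 + 100)) = √(-11921 + 95) = √(-11826) = 9*I*√146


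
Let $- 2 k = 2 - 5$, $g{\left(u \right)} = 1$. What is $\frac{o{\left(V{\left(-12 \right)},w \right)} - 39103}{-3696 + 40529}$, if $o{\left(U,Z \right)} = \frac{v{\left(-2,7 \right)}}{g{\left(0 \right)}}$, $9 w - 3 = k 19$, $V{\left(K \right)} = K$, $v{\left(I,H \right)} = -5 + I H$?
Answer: $- \frac{39122}{36833} \approx -1.0621$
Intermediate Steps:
$v{\left(I,H \right)} = -5 + H I$
$k = \frac{3}{2}$ ($k = - \frac{2 - 5}{2} = \left(- \frac{1}{2}\right) \left(-3\right) = \frac{3}{2} \approx 1.5$)
$w = \frac{7}{2}$ ($w = \frac{1}{3} + \frac{\frac{3}{2} \cdot 19}{9} = \frac{1}{3} + \frac{1}{9} \cdot \frac{57}{2} = \frac{1}{3} + \frac{19}{6} = \frac{7}{2} \approx 3.5$)
$o{\left(U,Z \right)} = -19$ ($o{\left(U,Z \right)} = \frac{-5 + 7 \left(-2\right)}{1} = \left(-5 - 14\right) 1 = \left(-19\right) 1 = -19$)
$\frac{o{\left(V{\left(-12 \right)},w \right)} - 39103}{-3696 + 40529} = \frac{-19 - 39103}{-3696 + 40529} = - \frac{39122}{36833}$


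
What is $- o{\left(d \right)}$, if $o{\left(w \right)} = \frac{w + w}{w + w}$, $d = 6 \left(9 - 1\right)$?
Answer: $-1$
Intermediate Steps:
$d = 48$ ($d = 6 \cdot 8 = 48$)
$o{\left(w \right)} = 1$ ($o{\left(w \right)} = \frac{2 w}{2 w} = 2 w \frac{1}{2 w} = 1$)
$- o{\left(d \right)} = \left(-1\right) 1 = -1$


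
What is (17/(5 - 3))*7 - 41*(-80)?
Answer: 6679/2 ≈ 3339.5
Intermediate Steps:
(17/(5 - 3))*7 - 41*(-80) = (17/2)*7 + 3280 = 119/2 + 3280 = 6679/2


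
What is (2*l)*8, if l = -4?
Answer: -64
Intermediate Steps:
(2*l)*8 = (2*(-4))*8 = -8*8 = -64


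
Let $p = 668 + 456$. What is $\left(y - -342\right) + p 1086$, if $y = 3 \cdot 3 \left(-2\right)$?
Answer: $1220988$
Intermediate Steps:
$p = 1124$
$y = -18$ ($y = 9 \left(-2\right) = -18$)
$\left(y - -342\right) + p 1086 = \left(-18 - -342\right) + 1124 \cdot 1086 = \left(-18 + 342\right) + 1220664 = 324 + 1220664 = 1220988$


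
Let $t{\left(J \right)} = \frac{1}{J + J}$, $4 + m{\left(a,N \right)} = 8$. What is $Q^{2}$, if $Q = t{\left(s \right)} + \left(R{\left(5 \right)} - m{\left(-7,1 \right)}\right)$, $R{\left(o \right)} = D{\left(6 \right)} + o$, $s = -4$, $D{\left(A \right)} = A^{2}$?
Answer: $\frac{87025}{64} \approx 1359.8$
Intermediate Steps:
$m{\left(a,N \right)} = 4$ ($m{\left(a,N \right)} = -4 + 8 = 4$)
$t{\left(J \right)} = \frac{1}{2 J}$
$R{\left(o \right)} = 36 + o$ ($R{\left(o \right)} = 6^{2} + o = 36 + o$)
$Q = \frac{295}{8}$ ($Q = \frac{1}{2 \left(-4\right)} + \left(\left(36 + 5\right) - 4\right) = \frac{1}{2} \left(- \frac{1}{4}\right) + \left(41 - 4\right) = - \frac{1}{8} + 37 = \frac{295}{8} \approx 36.875$)
$Q^{2} = \left(\frac{295}{8}\right)^{2} = \frac{87025}{64}$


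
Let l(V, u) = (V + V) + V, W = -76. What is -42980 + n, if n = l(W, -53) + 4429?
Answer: -38779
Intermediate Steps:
l(V, u) = 3*V (l(V, u) = 2*V + V = 3*V)
n = 4201 (n = 3*(-76) + 4429 = -228 + 4429 = 4201)
-42980 + n = -42980 + 4201 = -38779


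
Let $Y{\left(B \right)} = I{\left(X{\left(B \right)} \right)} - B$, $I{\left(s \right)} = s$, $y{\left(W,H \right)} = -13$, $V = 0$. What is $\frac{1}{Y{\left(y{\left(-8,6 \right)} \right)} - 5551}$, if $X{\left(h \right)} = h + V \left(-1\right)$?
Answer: $- \frac{1}{5551} \approx -0.00018015$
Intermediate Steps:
$X{\left(h \right)} = h$ ($X{\left(h \right)} = h + 0 \left(-1\right) = h + 0 = h$)
$Y{\left(B \right)} = 0$ ($Y{\left(B \right)} = B - B = 0$)
$\frac{1}{Y{\left(y{\left(-8,6 \right)} \right)} - 5551} = \frac{1}{0 - 5551} = \frac{1}{-5551} = - \frac{1}{5551}$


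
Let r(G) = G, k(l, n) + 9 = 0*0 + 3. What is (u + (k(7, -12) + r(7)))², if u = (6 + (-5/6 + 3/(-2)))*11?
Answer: 15376/9 ≈ 1708.4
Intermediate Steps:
k(l, n) = -6 (k(l, n) = -9 + (0*0 + 3) = -9 + (0 + 3) = -9 + 3 = -6)
u = 121/3 (u = (6 + (-5*⅙ + 3*(-½)))*11 = (6 + (-⅚ - 3/2))*11 = (6 - 7/3)*11 = (11/3)*11 = 121/3 ≈ 40.333)
(u + (k(7, -12) + r(7)))² = (121/3 + (-6 + 7))² = (121/3 + 1)² = (124/3)² = 15376/9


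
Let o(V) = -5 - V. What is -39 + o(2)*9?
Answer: -102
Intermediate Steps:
-39 + o(2)*9 = -39 + (-5 - 1*2)*9 = -39 + (-5 - 2)*9 = -39 - 7*9 = -39 - 63 = -102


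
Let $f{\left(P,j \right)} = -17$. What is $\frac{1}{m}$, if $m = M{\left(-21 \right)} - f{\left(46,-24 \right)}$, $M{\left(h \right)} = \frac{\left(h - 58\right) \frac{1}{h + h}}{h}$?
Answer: $\frac{882}{14915} \approx 0.059135$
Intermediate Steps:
$M{\left(h \right)} = \frac{-58 + h}{2 h^{2}}$ ($M{\left(h \right)} = \frac{\left(-58 + h\right) \frac{1}{2 h}}{h} = \frac{\frac{1}{2} \frac{1}{h} \left(-58 + h\right)}{h} = \frac{-58 + h}{2 h^{2}}$)
$m = \frac{14915}{882}$ ($m = \frac{-58 - 21}{2 \cdot 441} - -17 = \frac{1}{2} \cdot \frac{1}{441} \left(-79\right) + 17 = - \frac{79}{882} + 17 = \frac{14915}{882} \approx 16.91$)
$\frac{1}{m} = \frac{1}{\frac{14915}{882}} = \frac{882}{14915}$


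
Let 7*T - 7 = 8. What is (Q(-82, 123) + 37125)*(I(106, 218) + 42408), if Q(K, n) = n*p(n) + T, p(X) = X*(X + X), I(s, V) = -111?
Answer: 1112919848316/7 ≈ 1.5899e+11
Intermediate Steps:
T = 15/7 (T = 1 + (⅐)*8 = 1 + 8/7 = 15/7 ≈ 2.1429)
p(X) = 2*X² (p(X) = X*(2*X) = 2*X²)
Q(K, n) = 15/7 + 2*n³ (Q(K, n) = n*(2*n²) + 15/7 = 2*n³ + 15/7 = 15/7 + 2*n³)
(Q(-82, 123) + 37125)*(I(106, 218) + 42408) = ((15/7 + 2*123³) + 37125)*(-111 + 42408) = ((15/7 + 2*1860867) + 37125)*42297 = ((15/7 + 3721734) + 37125)*42297 = (26052153/7 + 37125)*42297 = (26312028/7)*42297 = 1112919848316/7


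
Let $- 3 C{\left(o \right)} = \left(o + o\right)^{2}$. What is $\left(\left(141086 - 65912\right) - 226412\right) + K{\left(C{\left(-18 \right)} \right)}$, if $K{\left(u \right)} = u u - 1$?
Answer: $35385$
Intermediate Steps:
$C{\left(o \right)} = - \frac{4 o^{2}}{3}$ ($C{\left(o \right)} = - \frac{\left(o + o\right)^{2}}{3} = - \frac{\left(2 o\right)^{2}}{3} = - \frac{4 o^{2}}{3}$)
$K{\left(u \right)} = -1 + u^{2}$ ($K{\left(u \right)} = u^{2} - 1 = -1 + u^{2}$)
$\left(\left(141086 - 65912\right) - 226412\right) + K{\left(C{\left(-18 \right)} \right)} = \left(\left(141086 - 65912\right) - 226412\right) - \left(1 - \left(- \frac{4 \left(-18\right)^{2}}{3}\right)^{2}\right) = \left(75174 - 226412\right) - \left(1 - \left(\left(- \frac{4}{3}\right) 324\right)^{2}\right) = \left(75174 - 226412\right) - \left(1 - \left(-432\right)^{2}\right) = -151238 + \left(-1 + 186624\right) = -151238 + 186623 = 35385$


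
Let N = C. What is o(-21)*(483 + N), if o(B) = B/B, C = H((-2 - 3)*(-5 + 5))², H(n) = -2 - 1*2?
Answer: 499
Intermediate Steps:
H(n) = -4 (H(n) = -2 - 2 = -4)
C = 16 (C = (-4)² = 16)
N = 16
o(B) = 1
o(-21)*(483 + N) = 1*(483 + 16) = 1*499 = 499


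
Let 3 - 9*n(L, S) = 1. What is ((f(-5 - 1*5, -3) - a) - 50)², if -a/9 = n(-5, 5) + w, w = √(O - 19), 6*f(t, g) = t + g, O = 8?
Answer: 58525/36 - 903*I*√11 ≈ 1625.7 - 2994.9*I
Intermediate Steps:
f(t, g) = g/6 + t/6 (f(t, g) = (t + g)/6 = (g + t)/6 = g/6 + t/6)
n(L, S) = 2/9 (n(L, S) = ⅓ - ⅑*1 = ⅓ - ⅑ = 2/9)
w = I*√11 (w = √(8 - 19) = √(-11) = I*√11 ≈ 3.3166*I)
a = -2 - 9*I*√11 (a = -9*(2/9 + I*√11) = -2 - 9*I*√11 ≈ -2.0 - 29.85*I)
((f(-5 - 1*5, -3) - a) - 50)² = ((((⅙)*(-3) + (-5 - 1*5)/6) - (-2 - 9*I*√11)) - 50)² = (((-½ + (-5 - 5)/6) + (2 + 9*I*√11)) - 50)² = (((-½ + (⅙)*(-10)) + (2 + 9*I*√11)) - 50)² = (((-½ - 5/3) + (2 + 9*I*√11)) - 50)² = ((-13/6 + (2 + 9*I*√11)) - 50)² = ((-⅙ + 9*I*√11) - 50)² = (-301/6 + 9*I*√11)²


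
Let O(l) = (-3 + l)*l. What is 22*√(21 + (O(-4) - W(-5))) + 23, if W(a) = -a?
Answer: 23 + 44*√11 ≈ 168.93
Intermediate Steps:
O(l) = l*(-3 + l)
22*√(21 + (O(-4) - W(-5))) + 23 = 22*√(21 + (-4*(-3 - 4) - (-1)*(-5))) + 23 = 22*√(21 + (-4*(-7) - 1*5)) + 23 = 22*√(21 + (28 - 5)) + 23 = 22*√(21 + 23) + 23 = 22*√44 + 23 = 22*(2*√11) + 23 = 44*√11 + 23 = 23 + 44*√11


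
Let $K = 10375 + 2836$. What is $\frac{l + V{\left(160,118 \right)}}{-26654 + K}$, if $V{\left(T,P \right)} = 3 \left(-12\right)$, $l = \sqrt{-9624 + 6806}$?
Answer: $\frac{12}{4481} - \frac{i \sqrt{2818}}{13443} \approx 0.002678 - 0.0039489 i$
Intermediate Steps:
$l = i \sqrt{2818}$ ($l = \sqrt{-2818} = i \sqrt{2818} \approx 53.085 i$)
$K = 13211$
$V{\left(T,P \right)} = -36$
$\frac{l + V{\left(160,118 \right)}}{-26654 + K} = \frac{i \sqrt{2818} - 36}{-26654 + 13211} = \frac{-36 + i \sqrt{2818}}{-13443} = \left(-36 + i \sqrt{2818}\right) \left(- \frac{1}{13443}\right) = \frac{12}{4481} - \frac{i \sqrt{2818}}{13443}$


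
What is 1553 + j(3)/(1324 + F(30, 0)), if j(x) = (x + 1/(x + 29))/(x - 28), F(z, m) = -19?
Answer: 1621331903/1044000 ≈ 1553.0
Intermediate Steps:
j(x) = (x + 1/(29 + x))/(-28 + x)
1553 + j(3)/(1324 + F(30, 0)) = 1553 + ((1 + 3**2 + 29*3)/(-812 + 3 + 3**2))/(1324 - 19) = 1553 + ((1 + 9 + 87)/(-812 + 3 + 9))/1305 = 1553 + (97/(-800))*(1/1305) = 1553 - 1/800*97*(1/1305) = 1553 - 97/800*1/1305 = 1553 - 97/1044000 = 1621331903/1044000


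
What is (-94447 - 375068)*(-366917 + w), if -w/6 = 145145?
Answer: 581159563305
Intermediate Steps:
w = -870870 (w = -6*145145 = -870870)
(-94447 - 375068)*(-366917 + w) = (-94447 - 375068)*(-366917 - 870870) = -469515*(-1237787) = 581159563305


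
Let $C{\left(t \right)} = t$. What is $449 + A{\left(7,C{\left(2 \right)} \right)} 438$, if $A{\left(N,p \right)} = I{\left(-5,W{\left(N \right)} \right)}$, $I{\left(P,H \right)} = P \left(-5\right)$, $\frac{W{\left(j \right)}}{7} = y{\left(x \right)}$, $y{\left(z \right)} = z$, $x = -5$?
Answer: $11399$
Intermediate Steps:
$W{\left(j \right)} = -35$ ($W{\left(j \right)} = 7 \left(-5\right) = -35$)
$I{\left(P,H \right)} = - 5 P$
$A{\left(N,p \right)} = 25$ ($A{\left(N,p \right)} = \left(-5\right) \left(-5\right) = 25$)
$449 + A{\left(7,C{\left(2 \right)} \right)} 438 = 449 + 25 \cdot 438 = 449 + 10950 = 11399$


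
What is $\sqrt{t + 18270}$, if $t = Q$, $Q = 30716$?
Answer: $\sqrt{48986} \approx 221.33$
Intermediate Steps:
$t = 30716$
$\sqrt{t + 18270} = \sqrt{30716 + 18270} = \sqrt{48986}$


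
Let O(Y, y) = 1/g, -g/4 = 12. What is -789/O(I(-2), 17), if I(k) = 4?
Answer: 37872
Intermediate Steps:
g = -48 (g = -4*12 = -48)
O(Y, y) = -1/48 (O(Y, y) = 1/(-48) = -1/48)
-789/O(I(-2), 17) = -789/(-1/48) = -789*(-48) = 37872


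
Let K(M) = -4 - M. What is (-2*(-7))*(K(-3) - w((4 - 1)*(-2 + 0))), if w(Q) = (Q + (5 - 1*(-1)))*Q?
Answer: -14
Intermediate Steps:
w(Q) = Q*(6 + Q) (w(Q) = (Q + (5 + 1))*Q = (Q + 6)*Q = (6 + Q)*Q = Q*(6 + Q))
(-2*(-7))*(K(-3) - w((4 - 1)*(-2 + 0))) = (-2*(-7))*((-4 - 1*(-3)) - (4 - 1)*(-2 + 0)*(6 + (4 - 1)*(-2 + 0))) = 14*((-4 + 3) - 3*(-2)*(6 + 3*(-2))) = 14*(-1 - (-6)*(6 - 6)) = 14*(-1 - (-6)*0) = 14*(-1 - 1*0) = 14*(-1 + 0) = 14*(-1) = -14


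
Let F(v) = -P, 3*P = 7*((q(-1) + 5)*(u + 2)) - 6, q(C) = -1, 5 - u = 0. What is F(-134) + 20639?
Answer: 61727/3 ≈ 20576.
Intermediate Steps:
u = 5 (u = 5 - 1*0 = 5 + 0 = 5)
P = 190/3 (P = (7*((-1 + 5)*(5 + 2)) - 6)/3 = (7*(4*7) - 6)/3 = (7*28 - 6)/3 = (196 - 6)/3 = (⅓)*190 = 190/3 ≈ 63.333)
F(v) = -190/3 (F(v) = -1*190/3 = -190/3)
F(-134) + 20639 = -190/3 + 20639 = 61727/3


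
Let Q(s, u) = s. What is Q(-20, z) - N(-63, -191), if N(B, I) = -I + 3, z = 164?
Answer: -214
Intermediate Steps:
N(B, I) = 3 - I
Q(-20, z) - N(-63, -191) = -20 - (3 - 1*(-191)) = -20 - (3 + 191) = -20 - 1*194 = -20 - 194 = -214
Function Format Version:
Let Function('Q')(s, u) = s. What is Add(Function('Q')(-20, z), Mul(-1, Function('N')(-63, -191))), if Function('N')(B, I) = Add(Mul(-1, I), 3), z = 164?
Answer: -214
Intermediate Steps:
Function('N')(B, I) = Add(3, Mul(-1, I))
Add(Function('Q')(-20, z), Mul(-1, Function('N')(-63, -191))) = Add(-20, Mul(-1, Add(3, Mul(-1, -191)))) = Add(-20, Mul(-1, Add(3, 191))) = Add(-20, Mul(-1, 194)) = Add(-20, -194) = -214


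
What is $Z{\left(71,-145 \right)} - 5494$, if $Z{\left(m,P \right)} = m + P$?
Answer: $-5568$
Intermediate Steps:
$Z{\left(m,P \right)} = P + m$
$Z{\left(71,-145 \right)} - 5494 = \left(-145 + 71\right) - 5494 = -74 - 5494 = -5568$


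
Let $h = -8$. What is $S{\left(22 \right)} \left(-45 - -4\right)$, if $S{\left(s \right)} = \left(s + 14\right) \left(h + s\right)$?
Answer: $-20664$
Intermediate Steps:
$S{\left(s \right)} = \left(-8 + s\right) \left(14 + s\right)$ ($S{\left(s \right)} = \left(s + 14\right) \left(-8 + s\right) = \left(14 + s\right) \left(-8 + s\right) = \left(-8 + s\right) \left(14 + s\right)$)
$S{\left(22 \right)} \left(-45 - -4\right) = \left(-112 + 22^{2} + 6 \cdot 22\right) \left(-45 - -4\right) = \left(-112 + 484 + 132\right) \left(-45 + 4\right) = 504 \left(-41\right) = -20664$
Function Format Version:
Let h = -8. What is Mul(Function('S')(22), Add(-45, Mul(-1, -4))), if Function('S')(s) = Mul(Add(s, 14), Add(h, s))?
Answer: -20664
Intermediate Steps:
Function('S')(s) = Mul(Add(-8, s), Add(14, s)) (Function('S')(s) = Mul(Add(s, 14), Add(-8, s)) = Mul(Add(14, s), Add(-8, s)) = Mul(Add(-8, s), Add(14, s)))
Mul(Function('S')(22), Add(-45, Mul(-1, -4))) = Mul(Add(-112, Pow(22, 2), Mul(6, 22)), Add(-45, Mul(-1, -4))) = Mul(Add(-112, 484, 132), Add(-45, 4)) = Mul(504, -41) = -20664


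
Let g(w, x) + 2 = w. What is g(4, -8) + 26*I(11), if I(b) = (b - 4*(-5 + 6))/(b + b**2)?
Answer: 223/66 ≈ 3.3788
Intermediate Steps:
g(w, x) = -2 + w
I(b) = (-4 + b)/(b + b**2) (I(b) = (b - 4*1)/(b + b**2) = (b - 4)/(b + b**2) = (-4 + b)/(b + b**2))
g(4, -8) + 26*I(11) = (-2 + 4) + 26*((-4 + 11)/(11*(1 + 11))) = 2 + 26*((1/11)*7/12) = 2 + 26*((1/11)*(1/12)*7) = 2 + 26*(7/132) = 2 + 91/66 = 223/66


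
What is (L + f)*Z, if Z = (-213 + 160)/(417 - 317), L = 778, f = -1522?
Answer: 9858/25 ≈ 394.32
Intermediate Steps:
Z = -53/100 ≈ -0.53000
(L + f)*Z = (778 - 1522)*(-53/100) = -744*(-53/100) = 9858/25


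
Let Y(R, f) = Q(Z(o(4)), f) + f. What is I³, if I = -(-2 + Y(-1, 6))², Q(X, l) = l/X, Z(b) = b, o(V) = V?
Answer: -1771561/64 ≈ -27681.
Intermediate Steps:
Y(R, f) = 5*f/4 (Y(R, f) = f/4 + f = 5*f/4)
I = -121/4 (I = -(-2 + (5/4)*6)² = -(-2 + 15/2)² = -(11/2)² = -1*121/4 = -121/4 ≈ -30.250)
I³ = (-121/4)³ = -1771561/64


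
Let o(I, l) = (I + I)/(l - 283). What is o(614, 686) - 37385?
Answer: -15064927/403 ≈ -37382.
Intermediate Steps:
o(I, l) = 2*I/(-283 + l) (o(I, l) = (2*I)/(-283 + l) = 2*I/(-283 + l))
o(614, 686) - 37385 = 2*614/(-283 + 686) - 37385 = 2*614/403 - 37385 = 2*614*(1/403) - 37385 = 1228/403 - 37385 = -15064927/403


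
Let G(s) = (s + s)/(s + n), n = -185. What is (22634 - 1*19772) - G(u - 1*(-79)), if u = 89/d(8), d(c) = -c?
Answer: 2682780/937 ≈ 2863.2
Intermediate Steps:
u = -89/8 (u = 89/((-1*8)) = 89/(-8) = 89*(-⅛) = -89/8 ≈ -11.125)
G(s) = 2*s/(-185 + s) (G(s) = (s + s)/(s - 185) = (2*s)/(-185 + s) = 2*s/(-185 + s))
(22634 - 1*19772) - G(u - 1*(-79)) = (22634 - 1*19772) - 2*(-89/8 - 1*(-79))/(-185 + (-89/8 - 1*(-79))) = (22634 - 19772) - 2*(-89/8 + 79)/(-185 + (-89/8 + 79)) = 2862 - 2*543/(8*(-185 + 543/8)) = 2862 - 2*543/(8*(-937/8)) = 2862 - 2*543*(-8)/(8*937) = 2862 - 1*(-1086/937) = 2862 + 1086/937 = 2682780/937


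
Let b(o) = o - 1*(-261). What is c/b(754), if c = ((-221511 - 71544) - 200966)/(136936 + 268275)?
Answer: -494021/411289165 ≈ -0.0012012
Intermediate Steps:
b(o) = 261 + o (b(o) = o + 261 = 261 + o)
c = -494021/405211 (c = (-293055 - 200966)/405211 = -494021*1/405211 = -494021/405211 ≈ -1.2192)
c/b(754) = -494021/(405211*(261 + 754)) = -494021/405211/1015 = -494021/405211*1/1015 = -494021/411289165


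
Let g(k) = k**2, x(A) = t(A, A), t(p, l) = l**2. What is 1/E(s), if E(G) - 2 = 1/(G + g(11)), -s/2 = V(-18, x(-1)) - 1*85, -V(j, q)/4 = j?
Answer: 147/295 ≈ 0.49831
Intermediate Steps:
x(A) = A**2
V(j, q) = -4*j
s = 26 (s = -2*(-4*(-18) - 1*85) = -2*(72 - 85) = -2*(-13) = 26)
E(G) = 2 + 1/(121 + G) (E(G) = 2 + 1/(G + 11**2) = 2 + 1/(G + 121) = 2 + 1/(121 + G))
1/E(s) = 1/((243 + 2*26)/(121 + 26)) = 1/((243 + 52)/147) = 1/((1/147)*295) = 1/(295/147) = 147/295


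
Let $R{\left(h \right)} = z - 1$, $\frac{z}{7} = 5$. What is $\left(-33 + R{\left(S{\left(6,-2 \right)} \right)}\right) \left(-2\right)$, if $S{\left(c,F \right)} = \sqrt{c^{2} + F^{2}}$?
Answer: $-2$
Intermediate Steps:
$z = 35$ ($z = 7 \cdot 5 = 35$)
$S{\left(c,F \right)} = \sqrt{F^{2} + c^{2}}$
$R{\left(h \right)} = 34$ ($R{\left(h \right)} = 35 - 1 = 34$)
$\left(-33 + R{\left(S{\left(6,-2 \right)} \right)}\right) \left(-2\right) = \left(-33 + 34\right) \left(-2\right) = 1 \left(-2\right) = -2$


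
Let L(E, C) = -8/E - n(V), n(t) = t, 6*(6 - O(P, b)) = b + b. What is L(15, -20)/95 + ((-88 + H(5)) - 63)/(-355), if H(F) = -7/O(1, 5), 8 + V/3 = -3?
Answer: 1014941/1315275 ≈ 0.77166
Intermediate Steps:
V = -33 (V = -24 + 3*(-3) = -24 - 9 = -33)
O(P, b) = 6 - b/3 (O(P, b) = 6 - (b + b)/6 = 6 - b/3)
H(F) = -21/13 (H(F) = -7/(6 - 1/3*5) = -7/(6 - 5/3) = -7/13/3 = -7*3/13 = -21/13)
L(E, C) = 33 - 8/E (L(E, C) = -8/E - 1*(-33) = -8/E + 33 = 33 - 8/E)
L(15, -20)/95 + ((-88 + H(5)) - 63)/(-355) = (33 - 8/15)/95 + ((-88 - 21/13) - 63)/(-355) = (33 - 8*1/15)*(1/95) + (-1165/13 - 63)*(-1/355) = (33 - 8/15)*(1/95) - 1984/13*(-1/355) = (487/15)*(1/95) + 1984/4615 = 487/1425 + 1984/4615 = 1014941/1315275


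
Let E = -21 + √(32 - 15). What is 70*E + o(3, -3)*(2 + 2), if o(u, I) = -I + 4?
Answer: -1442 + 70*√17 ≈ -1153.4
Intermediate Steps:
o(u, I) = 4 - I
E = -21 + √17 ≈ -16.877
70*E + o(3, -3)*(2 + 2) = 70*(-21 + √17) + (4 - 1*(-3))*(2 + 2) = (-1470 + 70*√17) + (4 + 3)*4 = (-1470 + 70*√17) + 7*4 = (-1470 + 70*√17) + 28 = -1442 + 70*√17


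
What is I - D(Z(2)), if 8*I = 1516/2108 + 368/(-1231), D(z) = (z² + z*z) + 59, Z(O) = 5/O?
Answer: -370804951/5189896 ≈ -71.448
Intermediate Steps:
D(z) = 59 + 2*z² (D(z) = (z² + z²) + 59 = 2*z² + 59 = 59 + 2*z²)
I = 272613/5189896 (I = (1516/2108 + 368/(-1231))/8 = (1516*(1/2108) + 368*(-1/1231))/8 = (379/527 - 368/1231)/8 = (⅛)*(272613/648737) = 272613/5189896 ≈ 0.052528)
I - D(Z(2)) = 272613/5189896 - (59 + 2*(5/2)²) = 272613/5189896 - (59 + 2*(25/4)) = 272613/5189896 - (59 + 25/2) = 272613/5189896 - 1*143/2 = 272613/5189896 - 143/2 = -370804951/5189896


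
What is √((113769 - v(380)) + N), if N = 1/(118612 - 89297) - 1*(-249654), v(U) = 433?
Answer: √311942435012065/29315 ≈ 602.49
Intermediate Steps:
N = 7318607011/29315 (N = 1/29315 + 249654 = 7318607011/29315 ≈ 2.4965e+5)
√((113769 - v(380)) + N) = √((113769 - 1*433) + 7318607011/29315) = √((113769 - 433) + 7318607011/29315) = √(113336 + 7318607011/29315) = √(10641051851/29315) = √311942435012065/29315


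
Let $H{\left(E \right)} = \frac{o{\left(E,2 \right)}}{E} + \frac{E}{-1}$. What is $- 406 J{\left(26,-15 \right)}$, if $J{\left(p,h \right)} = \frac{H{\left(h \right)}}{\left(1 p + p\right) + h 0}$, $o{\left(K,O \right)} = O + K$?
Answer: $- \frac{24157}{195} \approx -123.88$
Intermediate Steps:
$o{\left(K,O \right)} = K + O$
$H{\left(E \right)} = - E + \frac{2 + E}{E}$ ($H{\left(E \right)} = \frac{E + 2}{E} + \frac{E}{-1} = \frac{2 + E}{E} + E \left(-1\right) = \frac{2 + E}{E} - E = - E + \frac{2 + E}{E}$)
$J{\left(p,h \right)} = \frac{1 - h + \frac{2}{h}}{2 p}$ ($J{\left(p,h \right)} = \frac{1 - h + \frac{2}{h}}{\left(1 p + p\right) + h 0} = \frac{1 - h + \frac{2}{h}}{\left(p + p\right) + 0} = \frac{1 - h + \frac{2}{h}}{2 p + 0} = \frac{1 - h + \frac{2}{h}}{2 p}$)
$- 406 J{\left(26,-15 \right)} = - 406 \frac{2 - 15 - \left(-15\right)^{2}}{2 \left(-15\right) 26} = - 406 \cdot \frac{1}{2} \left(- \frac{1}{15}\right) \frac{1}{26} \left(2 - 15 - 225\right) = - 406 \cdot \frac{1}{2} \left(- \frac{1}{15}\right) \frac{1}{26} \left(-238\right) = \left(-406\right) \frac{119}{390} = - \frac{24157}{195}$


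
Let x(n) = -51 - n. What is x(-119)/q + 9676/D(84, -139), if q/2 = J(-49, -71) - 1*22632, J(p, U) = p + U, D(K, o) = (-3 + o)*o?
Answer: 54869315/112269744 ≈ 0.48873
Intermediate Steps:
D(K, o) = o*(-3 + o)
J(p, U) = U + p
q = -45504 (q = 2*((-71 - 49) - 1*22632) = 2*(-120 - 22632) = 2*(-22752) = -45504)
x(-119)/q + 9676/D(84, -139) = (-51 - 1*(-119))/(-45504) + 9676/((-139*(-3 - 139))) = (-51 + 119)*(-1/45504) + 9676/((-139*(-142))) = 68*(-1/45504) + 9676/19738 = -17/11376 + 9676*(1/19738) = -17/11376 + 4838/9869 = 54869315/112269744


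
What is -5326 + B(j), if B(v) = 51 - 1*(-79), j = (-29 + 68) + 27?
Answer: -5196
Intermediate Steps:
j = 66 (j = 39 + 27 = 66)
B(v) = 130 (B(v) = 51 + 79 = 130)
-5326 + B(j) = -5326 + 130 = -5196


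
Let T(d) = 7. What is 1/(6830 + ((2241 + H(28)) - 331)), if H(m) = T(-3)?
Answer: 1/8747 ≈ 0.00011432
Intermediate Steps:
H(m) = 7
1/(6830 + ((2241 + H(28)) - 331)) = 1/(6830 + ((2241 + 7) - 331)) = 1/(6830 + (2248 - 331)) = 1/(6830 + 1917) = 1/8747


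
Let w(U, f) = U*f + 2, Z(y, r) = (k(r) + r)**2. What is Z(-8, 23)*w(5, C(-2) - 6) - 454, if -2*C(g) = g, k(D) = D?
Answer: -49122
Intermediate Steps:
C(g) = -g/2
Z(y, r) = 4*r**2 (Z(y, r) = (r + r)**2 = (2*r)**2 = 4*r**2)
w(U, f) = 2 + U*f
Z(-8, 23)*w(5, C(-2) - 6) - 454 = (4*23**2)*(2 + 5*(-1/2*(-2) - 6)) - 454 = (4*529)*(2 + 5*(1 - 6)) - 454 = 2116*(2 + 5*(-5)) - 454 = 2116*(2 - 25) - 454 = 2116*(-23) - 454 = -48668 - 454 = -49122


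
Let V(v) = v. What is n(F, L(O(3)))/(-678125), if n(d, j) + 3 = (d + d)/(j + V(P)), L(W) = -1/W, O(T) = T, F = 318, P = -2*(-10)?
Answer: -1731/40009375 ≈ -4.3265e-5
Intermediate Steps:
P = 20
n(d, j) = -3 + 2*d/(20 + j) (n(d, j) = -3 + (d + d)/(j + 20) = -3 + (2*d)/(20 + j) = -3 + 2*d/(20 + j))
n(F, L(O(3)))/(-678125) = ((-60 - (-3)/3 + 2*318)/(20 - 1/3))/(-678125) = ((-60 - (-3)/3 + 636)/(20 - 1*⅓))*(-1/678125) = ((-60 - 3*(-⅓) + 636)/(20 - ⅓))*(-1/678125) = ((-60 + 1 + 636)/(59/3))*(-1/678125) = ((3/59)*577)*(-1/678125) = (1731/59)*(-1/678125) = -1731/40009375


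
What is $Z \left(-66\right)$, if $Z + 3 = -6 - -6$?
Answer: $198$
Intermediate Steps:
$Z = -3$ ($Z = -3 - 0 = -3 + \left(-6 + 6\right) = -3 + 0 = -3$)
$Z \left(-66\right) = \left(-3\right) \left(-66\right) = 198$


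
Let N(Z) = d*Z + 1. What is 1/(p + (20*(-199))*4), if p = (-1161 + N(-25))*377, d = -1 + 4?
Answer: -1/481515 ≈ -2.0768e-6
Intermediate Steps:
d = 3
N(Z) = 1 + 3*Z (N(Z) = 3*Z + 1 = 1 + 3*Z)
p = -465595 (p = (-1161 + (1 + 3*(-25)))*377 = (-1161 + (1 - 75))*377 = (-1161 - 74)*377 = -1235*377 = -465595)
1/(p + (20*(-199))*4) = 1/(-465595 + (20*(-199))*4) = 1/(-465595 - 3980*4) = 1/(-465595 - 15920) = 1/(-481515) = -1/481515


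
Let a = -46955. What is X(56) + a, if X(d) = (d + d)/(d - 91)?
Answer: -234791/5 ≈ -46958.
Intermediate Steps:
X(d) = 2*d/(-91 + d) (X(d) = (2*d)/(-91 + d) = 2*d/(-91 + d))
X(56) + a = 2*56/(-91 + 56) - 46955 = 2*56/(-35) - 46955 = 2*56*(-1/35) - 46955 = -16/5 - 46955 = -234791/5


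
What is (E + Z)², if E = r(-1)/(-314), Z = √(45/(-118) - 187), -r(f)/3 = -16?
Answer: (2832 - 157*I*√2609098)²/343212676 ≈ -187.36 - 4.1851*I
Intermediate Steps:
r(f) = 48 (r(f) = -3*(-16) = 48)
Z = I*√2609098/118 (Z = √(45*(-1/118) - 187) = √(-45/118 - 187) = √(-22111/118) = I*√2609098/118 ≈ 13.689*I)
E = -24/157 (E = 48/(-314) = 48*(-1/314) = -24/157 ≈ -0.15287)
(E + Z)² = (-24/157 + I*√2609098/118)²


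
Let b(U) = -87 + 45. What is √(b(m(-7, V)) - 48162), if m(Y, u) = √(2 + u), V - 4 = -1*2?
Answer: 6*I*√1339 ≈ 219.55*I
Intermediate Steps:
V = 2 (V = 4 - 1*2 = 4 - 2 = 2)
b(U) = -42
√(b(m(-7, V)) - 48162) = √(-42 - 48162) = √(-48204) = 6*I*√1339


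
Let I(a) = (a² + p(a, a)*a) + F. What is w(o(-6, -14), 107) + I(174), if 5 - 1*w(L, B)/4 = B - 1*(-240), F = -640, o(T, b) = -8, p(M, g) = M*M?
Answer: 5296292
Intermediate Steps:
p(M, g) = M²
I(a) = -640 + a² + a³ (I(a) = (a² + a²*a) - 640 = (a² + a³) - 640 = -640 + a² + a³)
w(L, B) = -940 - 4*B (w(L, B) = 20 - 4*(B - 1*(-240)) = 20 - 4*(B + 240) = 20 - 4*(240 + B) = 20 + (-960 - 4*B) = -940 - 4*B)
w(o(-6, -14), 107) + I(174) = (-940 - 4*107) + (-640 + 174² + 174³) = (-940 - 428) + (-640 + 30276 + 5268024) = -1368 + 5297660 = 5296292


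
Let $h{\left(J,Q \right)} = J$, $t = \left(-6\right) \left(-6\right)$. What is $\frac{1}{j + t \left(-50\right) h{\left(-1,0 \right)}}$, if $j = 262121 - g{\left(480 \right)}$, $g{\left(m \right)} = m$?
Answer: $\frac{1}{263441} \approx 3.7959 \cdot 10^{-6}$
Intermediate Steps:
$t = 36$
$j = 261641$ ($j = 262121 - 480 = 261641$)
$\frac{1}{j + t \left(-50\right) h{\left(-1,0 \right)}} = \frac{1}{261641 + 36 \left(-50\right) \left(-1\right)} = \frac{1}{261641 - -1800} = \frac{1}{261641 + 1800} = \frac{1}{263441}$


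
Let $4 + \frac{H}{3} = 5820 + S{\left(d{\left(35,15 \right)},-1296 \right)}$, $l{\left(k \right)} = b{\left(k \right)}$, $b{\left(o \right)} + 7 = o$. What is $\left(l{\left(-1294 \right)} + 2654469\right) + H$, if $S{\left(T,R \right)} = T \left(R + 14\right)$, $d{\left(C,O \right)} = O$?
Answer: $2612926$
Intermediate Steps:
$b{\left(o \right)} = -7 + o$
$l{\left(k \right)} = -7 + k$
$S{\left(T,R \right)} = T \left(14 + R\right)$
$H = -40242$ ($H = -12 + 3 \left(5820 + 15 \left(14 - 1296\right)\right) = -12 + 3 \left(5820 + 15 \left(-1282\right)\right) = -12 + 3 \left(5820 - 19230\right) = -12 + 3 \left(-13410\right) = -12 - 40230 = -40242$)
$\left(l{\left(-1294 \right)} + 2654469\right) + H = \left(\left(-7 - 1294\right) + 2654469\right) - 40242 = \left(-1301 + 2654469\right) - 40242 = 2653168 - 40242 = 2612926$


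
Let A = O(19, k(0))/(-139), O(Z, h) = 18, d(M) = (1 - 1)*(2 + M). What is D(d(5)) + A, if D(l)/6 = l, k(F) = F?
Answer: -18/139 ≈ -0.12950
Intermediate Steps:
d(M) = 0 (d(M) = 0*(2 + M) = 0)
A = -18/139 (A = 18/(-139) = 18*(-1/139) = -18/139 ≈ -0.12950)
D(l) = 6*l
D(d(5)) + A = 6*0 - 18/139 = 0 - 18/139 = -18/139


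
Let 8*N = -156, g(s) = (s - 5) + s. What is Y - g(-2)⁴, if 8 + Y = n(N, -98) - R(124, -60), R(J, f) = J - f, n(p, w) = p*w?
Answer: -4842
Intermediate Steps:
g(s) = -5 + 2*s (g(s) = (-5 + s) + s = -5 + 2*s)
N = -39/2 (N = (⅛)*(-156) = -39/2 ≈ -19.500)
Y = 1719 (Y = -8 + (-39/2*(-98) - (124 - 1*(-60))) = -8 + (1911 - (124 + 60)) = -8 + (1911 - 1*184) = -8 + (1911 - 184) = -8 + 1727 = 1719)
Y - g(-2)⁴ = 1719 - (-5 + 2*(-2))⁴ = 1719 - (-5 - 4)⁴ = 1719 - 1*(-9)⁴ = 1719 - 1*6561 = 1719 - 6561 = -4842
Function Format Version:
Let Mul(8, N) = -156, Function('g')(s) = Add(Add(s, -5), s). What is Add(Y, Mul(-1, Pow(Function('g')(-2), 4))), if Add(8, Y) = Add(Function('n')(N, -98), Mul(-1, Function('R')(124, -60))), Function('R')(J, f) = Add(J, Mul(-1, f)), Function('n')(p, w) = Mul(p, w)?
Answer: -4842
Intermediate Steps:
Function('g')(s) = Add(-5, Mul(2, s)) (Function('g')(s) = Add(Add(-5, s), s) = Add(-5, Mul(2, s)))
N = Rational(-39, 2) (N = Mul(Rational(1, 8), -156) = Rational(-39, 2) ≈ -19.500)
Y = 1719 (Y = Add(-8, Add(Mul(Rational(-39, 2), -98), Mul(-1, Add(124, Mul(-1, -60))))) = Add(-8, Add(1911, Mul(-1, Add(124, 60)))) = Add(-8, Add(1911, Mul(-1, 184))) = Add(-8, Add(1911, -184)) = Add(-8, 1727) = 1719)
Add(Y, Mul(-1, Pow(Function('g')(-2), 4))) = Add(1719, Mul(-1, Pow(Add(-5, Mul(2, -2)), 4))) = Add(1719, Mul(-1, Pow(Add(-5, -4), 4))) = Add(1719, Mul(-1, Pow(-9, 4))) = Add(1719, Mul(-1, 6561)) = Add(1719, -6561) = -4842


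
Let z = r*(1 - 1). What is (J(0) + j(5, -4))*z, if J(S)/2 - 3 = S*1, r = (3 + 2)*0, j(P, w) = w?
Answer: 0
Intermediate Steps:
r = 0 (r = 5*0 = 0)
J(S) = 6 + 2*S (J(S) = 6 + 2*(S*1) = 6 + 2*S)
z = 0 (z = 0*(1 - 1) = 0*0 = 0)
(J(0) + j(5, -4))*z = ((6 + 2*0) - 4)*0 = ((6 + 0) - 4)*0 = (6 - 4)*0 = 2*0 = 0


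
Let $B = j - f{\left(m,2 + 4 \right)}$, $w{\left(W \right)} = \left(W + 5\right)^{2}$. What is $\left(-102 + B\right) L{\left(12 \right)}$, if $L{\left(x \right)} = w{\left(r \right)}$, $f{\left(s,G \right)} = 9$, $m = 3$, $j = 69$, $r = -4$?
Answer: $-42$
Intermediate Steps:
$w{\left(W \right)} = \left(5 + W\right)^{2}$
$L{\left(x \right)} = 1$ ($L{\left(x \right)} = \left(5 - 4\right)^{2} = 1^{2} = 1$)
$B = 60$ ($B = 69 - 9 = 60$)
$\left(-102 + B\right) L{\left(12 \right)} = \left(-102 + 60\right) 1 = \left(-42\right) 1 = -42$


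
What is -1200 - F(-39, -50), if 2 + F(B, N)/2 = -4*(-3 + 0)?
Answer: -1220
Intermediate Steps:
F(B, N) = 20 (F(B, N) = -4 + 2*(-4*(-3 + 0)) = -4 + 2*(-4*(-3)) = -4 + 2*12 = -4 + 24 = 20)
-1200 - F(-39, -50) = -1200 - 1*20 = -1200 - 20 = -1220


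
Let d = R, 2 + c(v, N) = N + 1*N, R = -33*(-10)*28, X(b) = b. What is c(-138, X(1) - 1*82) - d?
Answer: -9404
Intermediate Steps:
R = 9240 (R = 330*28 = 9240)
c(v, N) = -2 + 2*N (c(v, N) = -2 + (N + 1*N) = -2 + (N + N) = -2 + 2*N)
d = 9240
c(-138, X(1) - 1*82) - d = (-2 + 2*(1 - 1*82)) - 1*9240 = (-2 + 2*(1 - 82)) - 9240 = (-2 + 2*(-81)) - 9240 = (-2 - 162) - 9240 = -164 - 9240 = -9404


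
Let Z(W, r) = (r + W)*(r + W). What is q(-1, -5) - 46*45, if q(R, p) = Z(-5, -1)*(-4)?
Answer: -2214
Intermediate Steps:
Z(W, r) = (W + r)² (Z(W, r) = (W + r)*(W + r) = (W + r)²)
q(R, p) = -144 (q(R, p) = (-5 - 1)²*(-4) = (-6)²*(-4) = 36*(-4) = -144)
q(-1, -5) - 46*45 = -144 - 46*45 = -144 - 2070 = -2214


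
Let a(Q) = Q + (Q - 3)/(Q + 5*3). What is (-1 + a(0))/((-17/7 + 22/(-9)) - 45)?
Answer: 189/7855 ≈ 0.024061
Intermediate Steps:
a(Q) = Q + (-3 + Q)/(15 + Q) (a(Q) = Q + (-3 + Q)/(Q + 15) = Q + (-3 + Q)/(15 + Q))
(-1 + a(0))/((-17/7 + 22/(-9)) - 45) = (-1 + (-3 + 0² + 16*0)/(15 + 0))/((-17/7 + 22/(-9)) - 45) = (-1 + (-3 + 0 + 0)/15)/((-17*⅐ + 22*(-⅑)) - 45) = (-1 + (1/15)*(-3))/((-17/7 - 22/9) - 45) = (-1 - ⅕)/(-307/63 - 45) = -6/(5*(-3142/63)) = -6/5*(-63/3142) = 189/7855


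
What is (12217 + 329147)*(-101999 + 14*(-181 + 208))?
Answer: -34689751044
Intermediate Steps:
(12217 + 329147)*(-101999 + 14*(-181 + 208)) = 341364*(-101999 + 14*27) = 341364*(-101999 + 378) = 341364*(-101621) = -34689751044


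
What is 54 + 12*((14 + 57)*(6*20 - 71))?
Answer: 41802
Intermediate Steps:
54 + 12*((14 + 57)*(6*20 - 71)) = 54 + 12*(71*(120 - 71)) = 54 + 12*(71*49) = 54 + 12*3479 = 54 + 41748 = 41802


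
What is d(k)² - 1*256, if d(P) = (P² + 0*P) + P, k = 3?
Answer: -112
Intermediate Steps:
d(P) = P + P² (d(P) = (P² + 0) + P = P² + P = P + P²)
d(k)² - 1*256 = (3*(1 + 3))² - 1*256 = (3*4)² - 256 = 12² - 256 = 144 - 256 = -112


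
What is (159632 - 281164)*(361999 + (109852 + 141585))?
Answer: -74552103952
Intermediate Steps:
(159632 - 281164)*(361999 + (109852 + 141585)) = -121532*(361999 + 251437) = -121532*613436 = -74552103952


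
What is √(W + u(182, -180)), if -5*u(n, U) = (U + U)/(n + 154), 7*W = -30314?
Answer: 25*I*√1358/14 ≈ 65.805*I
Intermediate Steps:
W = -30314/7 (W = (⅐)*(-30314) = -30314/7 ≈ -4330.6)
u(n, U) = -2*U/(5*(154 + n)) (u(n, U) = -(U + U)/(5*(n + 154)) = -2*U/(5*(154 + n)))
√(W + u(182, -180)) = √(-30314/7 - 2*(-180)/(770 + 5*182)) = √(-30314/7 - 2*(-180)/(770 + 910)) = √(-30314/7 - 2*(-180)/1680) = √(-30314/7 - 2*(-180)*1/1680) = √(-30314/7 + 3/14) = √(-60625/14) = 25*I*√1358/14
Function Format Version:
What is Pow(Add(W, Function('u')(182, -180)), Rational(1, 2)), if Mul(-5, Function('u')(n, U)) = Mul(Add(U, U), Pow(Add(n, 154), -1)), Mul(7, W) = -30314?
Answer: Mul(Rational(25, 14), I, Pow(1358, Rational(1, 2))) ≈ Mul(65.805, I)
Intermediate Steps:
W = Rational(-30314, 7) (W = Mul(Rational(1, 7), -30314) = Rational(-30314, 7) ≈ -4330.6)
Function('u')(n, U) = Mul(Rational(-2, 5), U, Pow(Add(154, n), -1)) (Function('u')(n, U) = Mul(Rational(-1, 5), Mul(Add(U, U), Pow(Add(n, 154), -1))) = Mul(Rational(-1, 5), Mul(Mul(2, U), Pow(Add(154, n), -1))) = Mul(Rational(-1, 5), Mul(2, U, Pow(Add(154, n), -1))) = Mul(Rational(-2, 5), U, Pow(Add(154, n), -1)))
Pow(Add(W, Function('u')(182, -180)), Rational(1, 2)) = Pow(Add(Rational(-30314, 7), Mul(-2, -180, Pow(Add(770, Mul(5, 182)), -1))), Rational(1, 2)) = Pow(Add(Rational(-30314, 7), Mul(-2, -180, Pow(Add(770, 910), -1))), Rational(1, 2)) = Pow(Add(Rational(-30314, 7), Mul(-2, -180, Pow(1680, -1))), Rational(1, 2)) = Pow(Add(Rational(-30314, 7), Mul(-2, -180, Rational(1, 1680))), Rational(1, 2)) = Pow(Add(Rational(-30314, 7), Rational(3, 14)), Rational(1, 2)) = Pow(Rational(-60625, 14), Rational(1, 2)) = Mul(Rational(25, 14), I, Pow(1358, Rational(1, 2)))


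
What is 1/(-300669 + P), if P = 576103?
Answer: 1/275434 ≈ 3.6306e-6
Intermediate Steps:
1/(-300669 + P) = 1/(-300669 + 576103) = 1/275434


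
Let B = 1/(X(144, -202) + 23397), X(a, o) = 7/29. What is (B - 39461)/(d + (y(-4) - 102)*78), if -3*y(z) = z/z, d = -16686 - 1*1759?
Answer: 8925025897/5977082680 ≈ 1.4932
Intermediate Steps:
X(a, o) = 7/29 (X(a, o) = 7*(1/29) = 7/29)
d = -18445 (d = -16686 - 1759 = -18445)
y(z) = -⅓ (y(z) = -z/(3*z) = -⅓*1 = -⅓)
B = 29/678520 (B = 1/(7/29 + 23397) = 1/(678520/29) = 29/678520 ≈ 4.2740e-5)
(B - 39461)/(d + (y(-4) - 102)*78) = (29/678520 - 39461)/(-18445 + (-⅓ - 102)*78) = -26775077691/(678520*(-18445 - 307/3*78)) = -26775077691/(678520*(-18445 - 7982)) = -26775077691/678520/(-26427) = -26775077691/678520*(-1/26427) = 8925025897/5977082680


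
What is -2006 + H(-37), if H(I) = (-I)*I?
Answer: -3375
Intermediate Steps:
H(I) = -I**2
-2006 + H(-37) = -2006 - 1*(-37)**2 = -2006 - 1*1369 = -2006 - 1369 = -3375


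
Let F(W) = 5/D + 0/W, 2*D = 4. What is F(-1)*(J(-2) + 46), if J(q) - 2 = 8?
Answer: 140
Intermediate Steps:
D = 2 (D = (1/2)*4 = 2)
J(q) = 10 (J(q) = 2 + 8 = 10)
F(W) = 5/2 (F(W) = 5/2 + 0/W = 5*(1/2) + 0 = 5/2 + 0 = 5/2)
F(-1)*(J(-2) + 46) = 5*(10 + 46)/2 = (5/2)*56 = 140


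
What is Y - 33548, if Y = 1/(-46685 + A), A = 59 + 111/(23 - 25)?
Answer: -3132141926/93363 ≈ -33548.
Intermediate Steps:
A = 7/2 (A = 59 + 111/(-2) = 59 - 1/2*111 = 59 - 111/2 = 7/2 ≈ 3.5000)
Y = -2/93363 (Y = 1/(-46685 + 7/2) = 1/(-93363/2) = -2/93363 ≈ -2.1422e-5)
Y - 33548 = -2/93363 - 33548 = -3132141926/93363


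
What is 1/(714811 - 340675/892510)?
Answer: 178502/127595124987 ≈ 1.3990e-6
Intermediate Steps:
1/(714811 - 340675/892510) = 1/(714811 - 340675*1/892510) = 1/(714811 - 68135/178502) = 1/(127595124987/178502) = 178502/127595124987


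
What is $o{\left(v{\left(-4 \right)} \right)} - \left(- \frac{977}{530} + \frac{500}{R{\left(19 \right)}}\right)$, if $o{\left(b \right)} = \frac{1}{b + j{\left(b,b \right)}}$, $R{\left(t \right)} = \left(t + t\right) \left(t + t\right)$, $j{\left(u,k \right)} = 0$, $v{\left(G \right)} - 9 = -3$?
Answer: $\frac{477503}{286995} \approx 1.6638$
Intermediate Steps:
$v{\left(G \right)} = 6$ ($v{\left(G \right)} = 9 - 3 = 6$)
$R{\left(t \right)} = 4 t^{2}$ ($R{\left(t \right)} = 2 t 2 t = 4 t^{2}$)
$o{\left(b \right)} = \frac{1}{b}$ ($o{\left(b \right)} = \frac{1}{b + 0} = \frac{1}{b}$)
$o{\left(v{\left(-4 \right)} \right)} - \left(- \frac{977}{530} + \frac{500}{R{\left(19 \right)}}\right) = \frac{1}{6} - \left(- \frac{977}{530} + \frac{125}{361}\right) = \frac{1}{6} - \left(- \frac{977}{530} + \frac{500}{4 \cdot 361}\right) = \frac{1}{6} + \left(- \frac{500}{1444} + \frac{977}{530}\right) = \frac{1}{6} + \left(\left(-500\right) \frac{1}{1444} + \frac{977}{530}\right) = \frac{1}{6} + \left(- \frac{125}{361} + \frac{977}{530}\right) = \frac{1}{6} + \frac{286447}{191330} = \frac{477503}{286995}$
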